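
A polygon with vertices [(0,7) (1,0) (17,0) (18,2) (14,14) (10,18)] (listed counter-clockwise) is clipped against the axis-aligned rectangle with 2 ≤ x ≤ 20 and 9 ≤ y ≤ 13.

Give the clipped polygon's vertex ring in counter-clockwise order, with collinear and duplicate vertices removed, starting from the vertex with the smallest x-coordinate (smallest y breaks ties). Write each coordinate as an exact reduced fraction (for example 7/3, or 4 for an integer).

Clipped polygon: [(2,9) (47/3,9) (43/3,13) (60/11,13) (2,46/5)]

1. After x ≥ 2: [(2,46/5) (2,0) (17,0) (18,2) (14,14) (10,18)]
2. After x ≤ 20: [(2,46/5) (2,0) (17,0) (18,2) (14,14) (10,18)]
3. After y ≥ 9: [(2,46/5) (2,9) (47/3,9) (14,14) (10,18)]
4. After y ≤ 13: [(60/11,13) (2,46/5) (2,9) (47/3,9) (43/3,13)]
5. Canonical ring: [(2,9) (47/3,9) (43/3,13) (60/11,13) (2,46/5)]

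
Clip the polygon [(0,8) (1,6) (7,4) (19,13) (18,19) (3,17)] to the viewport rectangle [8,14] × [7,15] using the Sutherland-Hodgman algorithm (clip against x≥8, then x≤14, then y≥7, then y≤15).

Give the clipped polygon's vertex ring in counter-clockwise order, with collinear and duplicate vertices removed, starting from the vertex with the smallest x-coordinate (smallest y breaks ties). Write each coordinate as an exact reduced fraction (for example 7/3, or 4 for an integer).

Clipped polygon: [(8,7) (11,7) (14,37/4) (14,15) (8,15)]

1. After x ≥ 8: [(8,19/4) (19,13) (18,19) (8,53/3)]
2. After x ≤ 14: [(8,19/4) (14,37/4) (14,277/15) (8,53/3)]
3. After y ≥ 7: [(8,7) (11,7) (14,37/4) (14,277/15) (8,53/3)]
4. After y ≤ 15: [(8,15) (8,7) (11,7) (14,37/4) (14,15)]
5. Canonical ring: [(8,7) (11,7) (14,37/4) (14,15) (8,15)]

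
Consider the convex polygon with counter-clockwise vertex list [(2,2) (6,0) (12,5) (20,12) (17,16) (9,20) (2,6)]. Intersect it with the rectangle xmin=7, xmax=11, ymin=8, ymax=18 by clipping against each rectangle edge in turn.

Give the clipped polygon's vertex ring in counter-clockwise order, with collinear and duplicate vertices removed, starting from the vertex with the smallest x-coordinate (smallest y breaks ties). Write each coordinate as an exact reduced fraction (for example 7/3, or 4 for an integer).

Clipped polygon: [(7,8) (11,8) (11,18) (8,18) (7,16)]

1. After x ≥ 7: [(7,5/6) (12,5) (20,12) (17,16) (9,20) (7,16)]
2. After x ≤ 11: [(7,5/6) (11,25/6) (11,19) (9,20) (7,16)]
3. After y ≥ 8: [(7,8) (11,8) (11,19) (9,20) (7,16)]
4. After y ≤ 18: [(7,8) (11,8) (11,18) (8,18) (7,16)]
5. Canonical ring: [(7,8) (11,8) (11,18) (8,18) (7,16)]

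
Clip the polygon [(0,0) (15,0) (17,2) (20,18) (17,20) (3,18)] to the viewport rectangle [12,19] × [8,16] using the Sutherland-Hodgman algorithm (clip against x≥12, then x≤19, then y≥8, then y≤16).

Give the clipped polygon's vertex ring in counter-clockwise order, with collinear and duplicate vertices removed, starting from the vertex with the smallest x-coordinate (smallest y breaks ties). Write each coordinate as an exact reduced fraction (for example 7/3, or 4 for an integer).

Clipped polygon: [(12,8) (145/8,8) (19,38/3) (19,16) (12,16)]

1. After x ≥ 12: [(12,0) (15,0) (17,2) (20,18) (17,20) (12,135/7)]
2. After x ≤ 19: [(12,0) (15,0) (17,2) (19,38/3) (19,56/3) (17,20) (12,135/7)]
3. After y ≥ 8: [(12,8) (145/8,8) (19,38/3) (19,56/3) (17,20) (12,135/7)]
4. After y ≤ 16: [(12,16) (12,8) (145/8,8) (19,38/3) (19,16)]
5. Canonical ring: [(12,8) (145/8,8) (19,38/3) (19,16) (12,16)]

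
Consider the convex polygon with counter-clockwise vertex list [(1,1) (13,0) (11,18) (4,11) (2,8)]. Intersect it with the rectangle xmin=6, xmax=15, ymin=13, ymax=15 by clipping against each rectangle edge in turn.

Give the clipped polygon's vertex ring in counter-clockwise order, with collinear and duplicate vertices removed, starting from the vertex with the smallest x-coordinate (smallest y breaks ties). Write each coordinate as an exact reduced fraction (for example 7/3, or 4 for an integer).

1. After x ≥ 6: [(6,7/12) (13,0) (11,18) (6,13)]
2. After x ≤ 15: [(6,7/12) (13,0) (11,18) (6,13)]
3. After y ≥ 13: [(6,13) (104/9,13) (11,18) (6,13)]
4. After y ≤ 15: [(6,13) (104/9,13) (34/3,15) (8,15) (6,13)]
5. Canonical ring: [(6,13) (104/9,13) (34/3,15) (8,15)]

Clipped polygon: [(6,13) (104/9,13) (34/3,15) (8,15)]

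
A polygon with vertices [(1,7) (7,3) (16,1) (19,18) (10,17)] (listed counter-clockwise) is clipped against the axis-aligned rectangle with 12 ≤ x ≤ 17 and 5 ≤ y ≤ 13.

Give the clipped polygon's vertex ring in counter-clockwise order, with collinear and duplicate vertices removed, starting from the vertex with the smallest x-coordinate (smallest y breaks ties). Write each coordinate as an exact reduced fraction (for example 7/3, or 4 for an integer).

1. After x ≥ 12: [(12,17/9) (16,1) (19,18) (12,155/9)]
2. After x ≤ 17: [(12,17/9) (16,1) (17,20/3) (17,160/9) (12,155/9)]
3. After y ≥ 5: [(12,5) (284/17,5) (17,20/3) (17,160/9) (12,155/9)]
4. After y ≤ 13: [(12,13) (12,5) (284/17,5) (17,20/3) (17,13)]
5. Canonical ring: [(12,5) (284/17,5) (17,20/3) (17,13) (12,13)]

Clipped polygon: [(12,5) (284/17,5) (17,20/3) (17,13) (12,13)]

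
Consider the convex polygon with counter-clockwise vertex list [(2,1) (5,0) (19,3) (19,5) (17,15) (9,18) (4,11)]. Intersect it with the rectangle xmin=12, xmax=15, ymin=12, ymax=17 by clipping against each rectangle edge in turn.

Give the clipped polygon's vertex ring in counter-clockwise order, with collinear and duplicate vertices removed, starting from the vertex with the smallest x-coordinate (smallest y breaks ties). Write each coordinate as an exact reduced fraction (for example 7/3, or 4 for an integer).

Clipped polygon: [(12,12) (15,12) (15,63/4) (12,135/8)]

1. After x ≥ 12: [(12,3/2) (19,3) (19,5) (17,15) (12,135/8)]
2. After x ≤ 15: [(12,3/2) (15,15/7) (15,63/4) (12,135/8)]
3. After y ≥ 12: [(12,12) (15,12) (15,63/4) (12,135/8)]
4. After y ≤ 17: [(12,12) (15,12) (15,63/4) (12,135/8)]
5. Canonical ring: [(12,12) (15,12) (15,63/4) (12,135/8)]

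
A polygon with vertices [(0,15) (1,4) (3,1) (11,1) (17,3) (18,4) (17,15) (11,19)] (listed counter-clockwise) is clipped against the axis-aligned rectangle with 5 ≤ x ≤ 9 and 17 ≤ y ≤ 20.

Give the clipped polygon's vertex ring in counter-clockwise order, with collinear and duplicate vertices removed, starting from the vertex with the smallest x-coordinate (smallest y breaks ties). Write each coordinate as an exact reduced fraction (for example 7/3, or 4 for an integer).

1. After x ≥ 5: [(5,185/11) (5,1) (11,1) (17,3) (18,4) (17,15) (11,19)]
2. After x ≤ 9: [(9,201/11) (5,185/11) (5,1) (9,1)]
3. After y ≥ 17: [(9,17) (9,201/11) (11/2,17)]
4. After y ≤ 20: [(9,17) (9,201/11) (11/2,17)]
5. Canonical ring: [(11/2,17) (9,17) (9,201/11)]

Clipped polygon: [(11/2,17) (9,17) (9,201/11)]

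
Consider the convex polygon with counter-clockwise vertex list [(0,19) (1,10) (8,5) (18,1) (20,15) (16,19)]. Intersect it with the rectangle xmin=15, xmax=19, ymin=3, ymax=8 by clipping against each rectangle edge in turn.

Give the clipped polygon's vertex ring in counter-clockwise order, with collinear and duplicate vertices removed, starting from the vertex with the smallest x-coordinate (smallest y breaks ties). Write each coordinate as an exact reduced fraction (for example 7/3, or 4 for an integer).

Clipped polygon: [(15,3) (128/7,3) (19,8) (15,8)]

1. After x ≥ 15: [(15,19) (15,11/5) (18,1) (20,15) (16,19)]
2. After x ≤ 19: [(15,19) (15,11/5) (18,1) (19,8) (19,16) (16,19)]
3. After y ≥ 3: [(15,19) (15,3) (128/7,3) (19,8) (19,16) (16,19)]
4. After y ≤ 8: [(15,8) (15,3) (128/7,3) (19,8) (19,8)]
5. Canonical ring: [(15,3) (128/7,3) (19,8) (15,8)]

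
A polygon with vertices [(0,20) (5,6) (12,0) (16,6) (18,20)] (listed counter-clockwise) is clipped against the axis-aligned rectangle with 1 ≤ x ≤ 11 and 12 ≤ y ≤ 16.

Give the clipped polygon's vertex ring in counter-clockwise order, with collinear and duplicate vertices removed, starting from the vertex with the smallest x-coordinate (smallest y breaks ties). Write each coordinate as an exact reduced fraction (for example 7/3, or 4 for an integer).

Clipped polygon: [(10/7,16) (20/7,12) (11,12) (11,16)]

1. After x ≥ 1: [(1,20) (1,86/5) (5,6) (12,0) (16,6) (18,20)]
2. After x ≤ 11: [(11,20) (1,20) (1,86/5) (5,6) (11,6/7)]
3. After y ≥ 12: [(11,12) (11,20) (1,20) (1,86/5) (20/7,12)]
4. After y ≤ 16: [(11,12) (11,16) (10/7,16) (20/7,12)]
5. Canonical ring: [(10/7,16) (20/7,12) (11,12) (11,16)]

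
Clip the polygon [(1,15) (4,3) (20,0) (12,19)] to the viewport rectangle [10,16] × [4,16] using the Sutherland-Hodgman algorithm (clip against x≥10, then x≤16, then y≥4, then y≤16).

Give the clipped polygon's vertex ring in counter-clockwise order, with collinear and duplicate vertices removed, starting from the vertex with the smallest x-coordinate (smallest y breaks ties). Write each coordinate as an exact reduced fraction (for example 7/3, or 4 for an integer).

Clipped polygon: [(10,4) (16,4) (16,19/2) (252/19,16) (10,16)]

1. After x ≥ 10: [(10,201/11) (10,15/8) (20,0) (12,19)]
2. After x ≤ 16: [(10,201/11) (10,15/8) (16,3/4) (16,19/2) (12,19)]
3. After y ≥ 4: [(10,201/11) (10,4) (16,4) (16,19/2) (12,19)]
4. After y ≤ 16: [(10,16) (10,4) (16,4) (16,19/2) (252/19,16)]
5. Canonical ring: [(10,4) (16,4) (16,19/2) (252/19,16) (10,16)]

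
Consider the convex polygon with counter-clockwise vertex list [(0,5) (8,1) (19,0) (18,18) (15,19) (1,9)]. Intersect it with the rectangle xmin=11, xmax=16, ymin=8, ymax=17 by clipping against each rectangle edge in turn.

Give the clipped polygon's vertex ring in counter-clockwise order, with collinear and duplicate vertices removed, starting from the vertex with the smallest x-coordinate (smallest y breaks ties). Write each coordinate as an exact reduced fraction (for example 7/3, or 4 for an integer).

Clipped polygon: [(11,8) (16,8) (16,17) (61/5,17) (11,113/7)]

1. After x ≥ 11: [(11,8/11) (19,0) (18,18) (15,19) (11,113/7)]
2. After x ≤ 16: [(11,8/11) (16,3/11) (16,56/3) (15,19) (11,113/7)]
3. After y ≥ 8: [(11,8) (16,8) (16,56/3) (15,19) (11,113/7)]
4. After y ≤ 17: [(11,8) (16,8) (16,17) (61/5,17) (11,113/7)]
5. Canonical ring: [(11,8) (16,8) (16,17) (61/5,17) (11,113/7)]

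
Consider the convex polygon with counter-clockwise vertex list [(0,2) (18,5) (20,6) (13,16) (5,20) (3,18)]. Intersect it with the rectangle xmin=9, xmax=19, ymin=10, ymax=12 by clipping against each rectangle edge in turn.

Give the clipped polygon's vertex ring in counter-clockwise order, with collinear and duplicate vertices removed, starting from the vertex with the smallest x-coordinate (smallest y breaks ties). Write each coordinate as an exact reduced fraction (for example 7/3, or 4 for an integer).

Clipped polygon: [(9,10) (86/5,10) (79/5,12) (9,12)]

1. After x ≥ 9: [(9,7/2) (18,5) (20,6) (13,16) (9,18)]
2. After x ≤ 19: [(9,7/2) (18,5) (19,11/2) (19,52/7) (13,16) (9,18)]
3. After y ≥ 10: [(9,10) (86/5,10) (13,16) (9,18)]
4. After y ≤ 12: [(9,12) (9,10) (86/5,10) (79/5,12)]
5. Canonical ring: [(9,10) (86/5,10) (79/5,12) (9,12)]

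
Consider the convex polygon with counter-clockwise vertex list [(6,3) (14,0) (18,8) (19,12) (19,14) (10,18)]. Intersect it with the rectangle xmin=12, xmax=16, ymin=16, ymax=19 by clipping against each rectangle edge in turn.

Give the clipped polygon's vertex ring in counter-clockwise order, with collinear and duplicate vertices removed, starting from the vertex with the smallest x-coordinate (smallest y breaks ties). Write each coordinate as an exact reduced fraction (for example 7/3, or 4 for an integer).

1. After x ≥ 12: [(12,3/4) (14,0) (18,8) (19,12) (19,14) (12,154/9)]
2. After x ≤ 16: [(12,3/4) (14,0) (16,4) (16,46/3) (12,154/9)]
3. After y ≥ 16: [(12,16) (29/2,16) (12,154/9)]
4. After y ≤ 19: [(12,16) (29/2,16) (12,154/9)]
5. Canonical ring: [(12,16) (29/2,16) (12,154/9)]

Clipped polygon: [(12,16) (29/2,16) (12,154/9)]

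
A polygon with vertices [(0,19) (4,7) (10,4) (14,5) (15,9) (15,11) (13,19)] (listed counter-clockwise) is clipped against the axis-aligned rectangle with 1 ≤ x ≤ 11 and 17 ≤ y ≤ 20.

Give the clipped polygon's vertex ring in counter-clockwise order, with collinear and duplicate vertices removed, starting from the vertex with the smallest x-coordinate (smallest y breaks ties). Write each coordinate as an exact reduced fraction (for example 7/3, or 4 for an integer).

Clipped polygon: [(1,17) (11,17) (11,19) (1,19)]

1. After x ≥ 1: [(1,19) (1,16) (4,7) (10,4) (14,5) (15,9) (15,11) (13,19)]
2. After x ≤ 11: [(11,19) (1,19) (1,16) (4,7) (10,4) (11,17/4)]
3. After y ≥ 17: [(11,17) (11,19) (1,19) (1,17)]
4. After y ≤ 20: [(11,17) (11,19) (1,19) (1,17)]
5. Canonical ring: [(1,17) (11,17) (11,19) (1,19)]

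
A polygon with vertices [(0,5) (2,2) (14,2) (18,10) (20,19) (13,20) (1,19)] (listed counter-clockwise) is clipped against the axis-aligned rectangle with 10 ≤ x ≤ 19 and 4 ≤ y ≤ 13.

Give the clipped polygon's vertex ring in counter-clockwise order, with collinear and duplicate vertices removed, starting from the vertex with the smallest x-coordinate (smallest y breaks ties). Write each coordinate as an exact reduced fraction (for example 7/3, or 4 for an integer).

1. After x ≥ 10: [(10,2) (14,2) (18,10) (20,19) (13,20) (10,79/4)]
2. After x ≤ 19: [(10,2) (14,2) (18,10) (19,29/2) (19,134/7) (13,20) (10,79/4)]
3. After y ≥ 4: [(10,4) (15,4) (18,10) (19,29/2) (19,134/7) (13,20) (10,79/4)]
4. After y ≤ 13: [(10,13) (10,4) (15,4) (18,10) (56/3,13)]
5. Canonical ring: [(10,4) (15,4) (18,10) (56/3,13) (10,13)]

Clipped polygon: [(10,4) (15,4) (18,10) (56/3,13) (10,13)]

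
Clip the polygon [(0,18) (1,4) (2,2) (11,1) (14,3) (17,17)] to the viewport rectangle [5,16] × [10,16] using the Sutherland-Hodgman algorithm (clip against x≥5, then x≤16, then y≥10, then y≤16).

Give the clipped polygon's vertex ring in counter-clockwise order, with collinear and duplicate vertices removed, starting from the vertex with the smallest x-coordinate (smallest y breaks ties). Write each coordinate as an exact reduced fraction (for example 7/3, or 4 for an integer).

Clipped polygon: [(5,10) (31/2,10) (16,37/3) (16,16) (5,16)]

1. After x ≥ 5: [(5,301/17) (5,5/3) (11,1) (14,3) (17,17)]
2. After x ≤ 16: [(16,290/17) (5,301/17) (5,5/3) (11,1) (14,3) (16,37/3)]
3. After y ≥ 10: [(16,290/17) (5,301/17) (5,10) (31/2,10) (16,37/3)]
4. After y ≤ 16: [(16,16) (5,16) (5,10) (31/2,10) (16,37/3)]
5. Canonical ring: [(5,10) (31/2,10) (16,37/3) (16,16) (5,16)]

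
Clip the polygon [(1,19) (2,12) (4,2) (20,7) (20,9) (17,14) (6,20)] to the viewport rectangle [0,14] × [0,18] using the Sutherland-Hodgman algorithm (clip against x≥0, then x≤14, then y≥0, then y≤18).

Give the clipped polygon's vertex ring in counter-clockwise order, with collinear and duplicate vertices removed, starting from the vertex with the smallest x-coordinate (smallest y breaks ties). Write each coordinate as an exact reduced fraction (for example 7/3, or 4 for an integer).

Clipped polygon: [(8/7,18) (2,12) (4,2) (14,41/8) (14,172/11) (29/3,18)]

1. After x ≥ 0: [(1,19) (2,12) (4,2) (20,7) (20,9) (17,14) (6,20)]
2. After x ≤ 14: [(1,19) (2,12) (4,2) (14,41/8) (14,172/11) (6,20)]
3. After y ≥ 0: [(1,19) (2,12) (4,2) (14,41/8) (14,172/11) (6,20)]
4. After y ≤ 18: [(8/7,18) (2,12) (4,2) (14,41/8) (14,172/11) (29/3,18)]
5. Canonical ring: [(8/7,18) (2,12) (4,2) (14,41/8) (14,172/11) (29/3,18)]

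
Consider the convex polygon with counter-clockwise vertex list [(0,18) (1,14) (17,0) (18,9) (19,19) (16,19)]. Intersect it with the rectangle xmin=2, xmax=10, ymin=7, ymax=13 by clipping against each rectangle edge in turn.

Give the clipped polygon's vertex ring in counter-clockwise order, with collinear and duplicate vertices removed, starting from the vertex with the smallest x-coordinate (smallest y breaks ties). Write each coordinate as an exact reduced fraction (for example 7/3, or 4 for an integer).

1. After x ≥ 2: [(2,145/8) (2,105/8) (17,0) (18,9) (19,19) (16,19)]
2. After x ≤ 10: [(10,149/8) (2,145/8) (2,105/8) (10,49/8)]
3. After y ≥ 7: [(10,7) (10,149/8) (2,145/8) (2,105/8) (9,7)]
4. After y ≤ 13: [(10,7) (10,13) (15/7,13) (9,7)]
5. Canonical ring: [(15/7,13) (9,7) (10,7) (10,13)]

Clipped polygon: [(15/7,13) (9,7) (10,7) (10,13)]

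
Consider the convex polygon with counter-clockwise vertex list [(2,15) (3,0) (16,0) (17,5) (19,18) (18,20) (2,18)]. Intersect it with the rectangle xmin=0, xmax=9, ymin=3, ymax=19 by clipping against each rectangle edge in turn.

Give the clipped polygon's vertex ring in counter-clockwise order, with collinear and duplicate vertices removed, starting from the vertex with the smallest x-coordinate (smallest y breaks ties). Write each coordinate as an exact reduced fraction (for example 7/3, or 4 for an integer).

Clipped polygon: [(2,15) (14/5,3) (9,3) (9,151/8) (2,18)]

1. After x ≥ 0: [(2,15) (3,0) (16,0) (17,5) (19,18) (18,20) (2,18)]
2. After x ≤ 9: [(2,15) (3,0) (9,0) (9,151/8) (2,18)]
3. After y ≥ 3: [(2,15) (14/5,3) (9,3) (9,151/8) (2,18)]
4. After y ≤ 19: [(2,15) (14/5,3) (9,3) (9,151/8) (2,18)]
5. Canonical ring: [(2,15) (14/5,3) (9,3) (9,151/8) (2,18)]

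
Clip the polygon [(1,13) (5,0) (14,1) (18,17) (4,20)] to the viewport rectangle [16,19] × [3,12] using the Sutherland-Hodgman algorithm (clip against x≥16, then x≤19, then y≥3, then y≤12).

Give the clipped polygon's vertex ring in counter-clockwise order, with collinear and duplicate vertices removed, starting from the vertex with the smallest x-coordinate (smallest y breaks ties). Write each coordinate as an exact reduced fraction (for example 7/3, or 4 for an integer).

Clipped polygon: [(16,9) (67/4,12) (16,12)]

1. After x ≥ 16: [(16,9) (18,17) (16,122/7)]
2. After x ≤ 19: [(16,9) (18,17) (16,122/7)]
3. After y ≥ 3: [(16,9) (18,17) (16,122/7)]
4. After y ≤ 12: [(16,12) (16,9) (67/4,12)]
5. Canonical ring: [(16,9) (67/4,12) (16,12)]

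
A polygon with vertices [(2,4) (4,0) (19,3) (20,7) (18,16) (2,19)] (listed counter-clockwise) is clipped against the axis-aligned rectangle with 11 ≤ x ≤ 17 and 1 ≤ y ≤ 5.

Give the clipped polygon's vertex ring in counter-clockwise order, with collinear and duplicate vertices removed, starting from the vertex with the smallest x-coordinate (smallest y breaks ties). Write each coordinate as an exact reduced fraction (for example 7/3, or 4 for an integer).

1. After x ≥ 11: [(11,7/5) (19,3) (20,7) (18,16) (11,277/16)]
2. After x ≤ 17: [(11,7/5) (17,13/5) (17,259/16) (11,277/16)]
3. After y ≥ 1: [(11,7/5) (17,13/5) (17,259/16) (11,277/16)]
4. After y ≤ 5: [(11,5) (11,7/5) (17,13/5) (17,5)]
5. Canonical ring: [(11,7/5) (17,13/5) (17,5) (11,5)]

Clipped polygon: [(11,7/5) (17,13/5) (17,5) (11,5)]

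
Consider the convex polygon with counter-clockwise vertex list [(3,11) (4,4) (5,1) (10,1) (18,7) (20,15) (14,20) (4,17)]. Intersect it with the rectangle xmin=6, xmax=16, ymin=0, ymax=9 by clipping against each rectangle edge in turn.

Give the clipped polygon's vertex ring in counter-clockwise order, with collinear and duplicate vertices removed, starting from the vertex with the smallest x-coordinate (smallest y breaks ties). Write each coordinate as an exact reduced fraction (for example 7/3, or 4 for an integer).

1. After x ≥ 6: [(6,1) (10,1) (18,7) (20,15) (14,20) (6,88/5)]
2. After x ≤ 16: [(6,1) (10,1) (16,11/2) (16,55/3) (14,20) (6,88/5)]
3. After y ≥ 0: [(6,1) (10,1) (16,11/2) (16,55/3) (14,20) (6,88/5)]
4. After y ≤ 9: [(6,9) (6,1) (10,1) (16,11/2) (16,9)]
5. Canonical ring: [(6,1) (10,1) (16,11/2) (16,9) (6,9)]

Clipped polygon: [(6,1) (10,1) (16,11/2) (16,9) (6,9)]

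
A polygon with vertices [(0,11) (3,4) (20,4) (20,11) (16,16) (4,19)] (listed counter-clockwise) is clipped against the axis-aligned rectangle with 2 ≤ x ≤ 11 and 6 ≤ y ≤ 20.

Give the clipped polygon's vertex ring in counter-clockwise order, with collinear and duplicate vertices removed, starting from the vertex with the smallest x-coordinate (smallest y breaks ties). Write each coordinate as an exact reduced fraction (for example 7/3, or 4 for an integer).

Clipped polygon: [(2,19/3) (15/7,6) (11,6) (11,69/4) (4,19) (2,15)]

1. After x ≥ 2: [(2,15) (2,19/3) (3,4) (20,4) (20,11) (16,16) (4,19)]
2. After x ≤ 11: [(2,15) (2,19/3) (3,4) (11,4) (11,69/4) (4,19)]
3. After y ≥ 6: [(2,15) (2,19/3) (15/7,6) (11,6) (11,69/4) (4,19)]
4. After y ≤ 20: [(2,15) (2,19/3) (15/7,6) (11,6) (11,69/4) (4,19)]
5. Canonical ring: [(2,19/3) (15/7,6) (11,6) (11,69/4) (4,19) (2,15)]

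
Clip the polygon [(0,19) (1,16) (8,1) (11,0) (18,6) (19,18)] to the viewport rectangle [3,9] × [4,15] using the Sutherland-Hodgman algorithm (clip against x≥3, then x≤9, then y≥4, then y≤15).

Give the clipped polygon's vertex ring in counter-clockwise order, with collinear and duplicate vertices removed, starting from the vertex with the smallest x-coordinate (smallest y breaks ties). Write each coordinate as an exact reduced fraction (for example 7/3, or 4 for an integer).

Clipped polygon: [(3,82/7) (33/5,4) (9,4) (9,15) (3,15)]

1. After x ≥ 3: [(3,358/19) (3,82/7) (8,1) (11,0) (18,6) (19,18)]
2. After x ≤ 9: [(9,352/19) (3,358/19) (3,82/7) (8,1) (9,2/3)]
3. After y ≥ 4: [(9,4) (9,352/19) (3,358/19) (3,82/7) (33/5,4)]
4. After y ≤ 15: [(9,4) (9,15) (3,15) (3,82/7) (33/5,4)]
5. Canonical ring: [(3,82/7) (33/5,4) (9,4) (9,15) (3,15)]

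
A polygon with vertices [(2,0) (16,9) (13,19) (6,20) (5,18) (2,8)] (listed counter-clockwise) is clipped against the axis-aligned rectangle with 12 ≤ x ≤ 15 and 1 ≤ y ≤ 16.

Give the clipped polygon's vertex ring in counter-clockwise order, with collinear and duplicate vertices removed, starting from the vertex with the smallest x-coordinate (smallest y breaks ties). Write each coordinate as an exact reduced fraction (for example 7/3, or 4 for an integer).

1. After x ≥ 12: [(12,45/7) (16,9) (13,19) (12,134/7)]
2. After x ≤ 15: [(12,45/7) (15,117/14) (15,37/3) (13,19) (12,134/7)]
3. After y ≥ 1: [(12,45/7) (15,117/14) (15,37/3) (13,19) (12,134/7)]
4. After y ≤ 16: [(12,16) (12,45/7) (15,117/14) (15,37/3) (139/10,16)]
5. Canonical ring: [(12,45/7) (15,117/14) (15,37/3) (139/10,16) (12,16)]

Clipped polygon: [(12,45/7) (15,117/14) (15,37/3) (139/10,16) (12,16)]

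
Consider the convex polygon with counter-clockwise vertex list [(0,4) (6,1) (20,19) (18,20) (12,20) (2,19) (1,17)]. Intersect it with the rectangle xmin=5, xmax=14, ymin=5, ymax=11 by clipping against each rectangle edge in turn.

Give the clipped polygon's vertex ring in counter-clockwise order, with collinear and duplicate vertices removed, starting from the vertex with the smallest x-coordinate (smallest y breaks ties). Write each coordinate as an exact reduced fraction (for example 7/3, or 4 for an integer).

1. After x ≥ 5: [(5,3/2) (6,1) (20,19) (18,20) (12,20) (5,193/10)]
2. After x ≤ 14: [(5,3/2) (6,1) (14,79/7) (14,20) (12,20) (5,193/10)]
3. After y ≥ 5: [(5,5) (82/9,5) (14,79/7) (14,20) (12,20) (5,193/10)]
4. After y ≤ 11: [(5,11) (5,5) (82/9,5) (124/9,11)]
5. Canonical ring: [(5,5) (82/9,5) (124/9,11) (5,11)]

Clipped polygon: [(5,5) (82/9,5) (124/9,11) (5,11)]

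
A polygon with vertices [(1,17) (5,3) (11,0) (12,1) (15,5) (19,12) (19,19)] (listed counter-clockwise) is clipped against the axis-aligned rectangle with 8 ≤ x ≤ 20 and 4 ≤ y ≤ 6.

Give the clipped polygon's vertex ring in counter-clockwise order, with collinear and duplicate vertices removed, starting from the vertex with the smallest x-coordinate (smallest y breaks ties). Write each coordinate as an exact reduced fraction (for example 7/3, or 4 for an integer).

1. After x ≥ 8: [(8,160/9) (8,3/2) (11,0) (12,1) (15,5) (19,12) (19,19)]
2. After x ≤ 20: [(8,160/9) (8,3/2) (11,0) (12,1) (15,5) (19,12) (19,19)]
3. After y ≥ 4: [(8,160/9) (8,4) (57/4,4) (15,5) (19,12) (19,19)]
4. After y ≤ 6: [(8,6) (8,4) (57/4,4) (15,5) (109/7,6)]
5. Canonical ring: [(8,4) (57/4,4) (15,5) (109/7,6) (8,6)]

Clipped polygon: [(8,4) (57/4,4) (15,5) (109/7,6) (8,6)]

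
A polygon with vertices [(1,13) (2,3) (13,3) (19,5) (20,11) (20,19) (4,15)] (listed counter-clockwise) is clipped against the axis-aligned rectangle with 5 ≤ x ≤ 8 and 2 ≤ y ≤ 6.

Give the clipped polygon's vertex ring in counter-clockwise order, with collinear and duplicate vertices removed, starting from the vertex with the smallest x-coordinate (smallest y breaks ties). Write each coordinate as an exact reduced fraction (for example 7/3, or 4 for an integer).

Clipped polygon: [(5,3) (8,3) (8,6) (5,6)]

1. After x ≥ 5: [(5,3) (13,3) (19,5) (20,11) (20,19) (5,61/4)]
2. After x ≤ 8: [(5,3) (8,3) (8,16) (5,61/4)]
3. After y ≥ 2: [(5,3) (8,3) (8,16) (5,61/4)]
4. After y ≤ 6: [(5,6) (5,3) (8,3) (8,6)]
5. Canonical ring: [(5,3) (8,3) (8,6) (5,6)]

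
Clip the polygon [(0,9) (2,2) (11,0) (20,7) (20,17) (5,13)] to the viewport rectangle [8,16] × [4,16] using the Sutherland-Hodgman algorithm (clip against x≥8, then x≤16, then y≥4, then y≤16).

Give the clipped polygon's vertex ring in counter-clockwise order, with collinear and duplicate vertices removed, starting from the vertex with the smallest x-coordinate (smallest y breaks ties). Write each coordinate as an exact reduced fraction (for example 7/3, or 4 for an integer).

Clipped polygon: [(8,4) (16,4) (16,239/15) (8,69/5)]

1. After x ≥ 8: [(8,2/3) (11,0) (20,7) (20,17) (8,69/5)]
2. After x ≤ 16: [(8,2/3) (11,0) (16,35/9) (16,239/15) (8,69/5)]
3. After y ≥ 4: [(8,4) (16,4) (16,239/15) (8,69/5)]
4. After y ≤ 16: [(8,4) (16,4) (16,239/15) (8,69/5)]
5. Canonical ring: [(8,4) (16,4) (16,239/15) (8,69/5)]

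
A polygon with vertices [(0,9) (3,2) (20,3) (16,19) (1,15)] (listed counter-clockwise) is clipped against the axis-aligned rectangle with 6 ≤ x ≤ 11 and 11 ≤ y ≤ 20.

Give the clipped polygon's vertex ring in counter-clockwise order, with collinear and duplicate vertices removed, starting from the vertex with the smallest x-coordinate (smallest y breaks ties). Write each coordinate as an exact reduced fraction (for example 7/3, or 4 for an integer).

1. After x ≥ 6: [(6,37/17) (20,3) (16,19) (6,49/3)]
2. After x ≤ 11: [(6,37/17) (11,42/17) (11,53/3) (6,49/3)]
3. After y ≥ 11: [(6,11) (11,11) (11,53/3) (6,49/3)]
4. After y ≤ 20: [(6,11) (11,11) (11,53/3) (6,49/3)]
5. Canonical ring: [(6,11) (11,11) (11,53/3) (6,49/3)]

Clipped polygon: [(6,11) (11,11) (11,53/3) (6,49/3)]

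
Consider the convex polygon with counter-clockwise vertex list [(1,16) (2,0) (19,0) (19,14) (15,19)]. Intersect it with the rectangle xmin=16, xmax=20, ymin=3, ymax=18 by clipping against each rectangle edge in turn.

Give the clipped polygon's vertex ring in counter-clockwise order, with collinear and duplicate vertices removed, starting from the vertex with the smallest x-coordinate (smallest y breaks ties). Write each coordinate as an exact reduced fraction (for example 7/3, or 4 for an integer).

1. After x ≥ 16: [(16,0) (19,0) (19,14) (16,71/4)]
2. After x ≤ 20: [(16,0) (19,0) (19,14) (16,71/4)]
3. After y ≥ 3: [(16,3) (19,3) (19,14) (16,71/4)]
4. After y ≤ 18: [(16,3) (19,3) (19,14) (16,71/4)]
5. Canonical ring: [(16,3) (19,3) (19,14) (16,71/4)]

Clipped polygon: [(16,3) (19,3) (19,14) (16,71/4)]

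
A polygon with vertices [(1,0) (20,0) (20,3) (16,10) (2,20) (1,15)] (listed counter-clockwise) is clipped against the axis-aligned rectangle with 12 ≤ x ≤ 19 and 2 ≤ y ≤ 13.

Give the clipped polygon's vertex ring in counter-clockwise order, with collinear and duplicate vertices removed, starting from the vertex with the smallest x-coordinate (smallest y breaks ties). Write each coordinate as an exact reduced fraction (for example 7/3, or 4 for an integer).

Clipped polygon: [(12,2) (19,2) (19,19/4) (16,10) (12,90/7)]

1. After x ≥ 12: [(12,0) (20,0) (20,3) (16,10) (12,90/7)]
2. After x ≤ 19: [(12,0) (19,0) (19,19/4) (16,10) (12,90/7)]
3. After y ≥ 2: [(12,2) (19,2) (19,19/4) (16,10) (12,90/7)]
4. After y ≤ 13: [(12,2) (19,2) (19,19/4) (16,10) (12,90/7)]
5. Canonical ring: [(12,2) (19,2) (19,19/4) (16,10) (12,90/7)]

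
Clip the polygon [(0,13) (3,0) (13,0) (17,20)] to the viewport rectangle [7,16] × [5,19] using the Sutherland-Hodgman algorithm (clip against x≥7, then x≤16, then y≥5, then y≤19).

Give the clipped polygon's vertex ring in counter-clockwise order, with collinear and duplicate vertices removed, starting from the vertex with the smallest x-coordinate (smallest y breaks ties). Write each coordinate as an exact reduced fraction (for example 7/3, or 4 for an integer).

Clipped polygon: [(7,5) (14,5) (16,15) (16,19) (102/7,19) (7,270/17)]

1. After x ≥ 7: [(7,270/17) (7,0) (13,0) (17,20)]
2. After x ≤ 16: [(16,333/17) (7,270/17) (7,0) (13,0) (16,15)]
3. After y ≥ 5: [(16,333/17) (7,270/17) (7,5) (14,5) (16,15)]
4. After y ≤ 19: [(16,19) (102/7,19) (7,270/17) (7,5) (14,5) (16,15)]
5. Canonical ring: [(7,5) (14,5) (16,15) (16,19) (102/7,19) (7,270/17)]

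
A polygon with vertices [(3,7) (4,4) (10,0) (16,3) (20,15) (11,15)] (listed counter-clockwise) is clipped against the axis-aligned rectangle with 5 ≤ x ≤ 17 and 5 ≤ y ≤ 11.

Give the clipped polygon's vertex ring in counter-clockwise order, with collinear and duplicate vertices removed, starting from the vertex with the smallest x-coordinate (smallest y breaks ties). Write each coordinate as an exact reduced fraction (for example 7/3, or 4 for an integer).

Clipped polygon: [(5,5) (50/3,5) (17,6) (17,11) (7,11) (5,9)]

1. After x ≥ 5: [(5,9) (5,10/3) (10,0) (16,3) (20,15) (11,15)]
2. After x ≤ 17: [(5,9) (5,10/3) (10,0) (16,3) (17,6) (17,15) (11,15)]
3. After y ≥ 5: [(5,9) (5,5) (50/3,5) (17,6) (17,15) (11,15)]
4. After y ≤ 11: [(7,11) (5,9) (5,5) (50/3,5) (17,6) (17,11)]
5. Canonical ring: [(5,5) (50/3,5) (17,6) (17,11) (7,11) (5,9)]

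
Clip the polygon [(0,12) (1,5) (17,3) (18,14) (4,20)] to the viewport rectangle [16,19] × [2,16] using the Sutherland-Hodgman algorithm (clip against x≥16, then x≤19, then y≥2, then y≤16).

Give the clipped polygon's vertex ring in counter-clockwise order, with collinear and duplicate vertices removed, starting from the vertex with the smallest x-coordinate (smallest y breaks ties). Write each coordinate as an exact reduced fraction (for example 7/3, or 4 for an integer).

1. After x ≥ 16: [(16,25/8) (17,3) (18,14) (16,104/7)]
2. After x ≤ 19: [(16,25/8) (17,3) (18,14) (16,104/7)]
3. After y ≥ 2: [(16,25/8) (17,3) (18,14) (16,104/7)]
4. After y ≤ 16: [(16,25/8) (17,3) (18,14) (16,104/7)]
5. Canonical ring: [(16,25/8) (17,3) (18,14) (16,104/7)]

Clipped polygon: [(16,25/8) (17,3) (18,14) (16,104/7)]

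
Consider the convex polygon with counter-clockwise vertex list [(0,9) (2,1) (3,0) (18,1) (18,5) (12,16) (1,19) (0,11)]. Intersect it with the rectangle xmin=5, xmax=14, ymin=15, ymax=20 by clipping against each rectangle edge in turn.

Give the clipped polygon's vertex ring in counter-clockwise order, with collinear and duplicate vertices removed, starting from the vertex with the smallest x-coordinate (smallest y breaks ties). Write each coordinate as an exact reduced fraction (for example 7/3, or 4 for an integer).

1. After x ≥ 5: [(5,2/15) (18,1) (18,5) (12,16) (5,197/11)]
2. After x ≤ 14: [(5,2/15) (14,11/15) (14,37/3) (12,16) (5,197/11)]
3. After y ≥ 15: [(5,15) (138/11,15) (12,16) (5,197/11)]
4. After y ≤ 20: [(5,15) (138/11,15) (12,16) (5,197/11)]
5. Canonical ring: [(5,15) (138/11,15) (12,16) (5,197/11)]

Clipped polygon: [(5,15) (138/11,15) (12,16) (5,197/11)]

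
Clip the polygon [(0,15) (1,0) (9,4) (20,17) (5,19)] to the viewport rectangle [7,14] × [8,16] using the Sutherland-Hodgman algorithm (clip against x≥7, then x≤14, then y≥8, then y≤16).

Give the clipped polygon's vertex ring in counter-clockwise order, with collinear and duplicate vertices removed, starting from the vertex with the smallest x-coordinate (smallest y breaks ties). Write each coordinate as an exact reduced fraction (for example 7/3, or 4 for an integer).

Clipped polygon: [(7,8) (161/13,8) (14,109/11) (14,16) (7,16)]

1. After x ≥ 7: [(7,3) (9,4) (20,17) (7,281/15)]
2. After x ≤ 14: [(7,3) (9,4) (14,109/11) (14,89/5) (7,281/15)]
3. After y ≥ 8: [(7,8) (161/13,8) (14,109/11) (14,89/5) (7,281/15)]
4. After y ≤ 16: [(7,16) (7,8) (161/13,8) (14,109/11) (14,16)]
5. Canonical ring: [(7,8) (161/13,8) (14,109/11) (14,16) (7,16)]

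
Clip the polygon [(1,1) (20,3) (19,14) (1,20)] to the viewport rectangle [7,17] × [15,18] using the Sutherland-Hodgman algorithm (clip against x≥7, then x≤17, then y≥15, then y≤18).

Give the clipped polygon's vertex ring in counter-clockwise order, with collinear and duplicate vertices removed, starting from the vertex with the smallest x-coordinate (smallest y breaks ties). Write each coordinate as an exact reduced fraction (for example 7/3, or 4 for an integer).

Clipped polygon: [(7,15) (16,15) (7,18)]

1. After x ≥ 7: [(7,31/19) (20,3) (19,14) (7,18)]
2. After x ≤ 17: [(7,31/19) (17,51/19) (17,44/3) (7,18)]
3. After y ≥ 15: [(7,15) (16,15) (7,18)]
4. After y ≤ 18: [(7,15) (16,15) (7,18)]
5. Canonical ring: [(7,15) (16,15) (7,18)]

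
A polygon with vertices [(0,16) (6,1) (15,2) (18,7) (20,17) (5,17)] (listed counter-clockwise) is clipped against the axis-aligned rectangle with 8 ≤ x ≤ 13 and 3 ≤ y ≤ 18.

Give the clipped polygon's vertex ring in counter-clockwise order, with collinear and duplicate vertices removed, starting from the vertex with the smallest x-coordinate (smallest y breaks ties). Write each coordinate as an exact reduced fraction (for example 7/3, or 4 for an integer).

1. After x ≥ 8: [(8,11/9) (15,2) (18,7) (20,17) (8,17)]
2. After x ≤ 13: [(8,11/9) (13,16/9) (13,17) (8,17)]
3. After y ≥ 3: [(8,3) (13,3) (13,17) (8,17)]
4. After y ≤ 18: [(8,3) (13,3) (13,17) (8,17)]
5. Canonical ring: [(8,3) (13,3) (13,17) (8,17)]

Clipped polygon: [(8,3) (13,3) (13,17) (8,17)]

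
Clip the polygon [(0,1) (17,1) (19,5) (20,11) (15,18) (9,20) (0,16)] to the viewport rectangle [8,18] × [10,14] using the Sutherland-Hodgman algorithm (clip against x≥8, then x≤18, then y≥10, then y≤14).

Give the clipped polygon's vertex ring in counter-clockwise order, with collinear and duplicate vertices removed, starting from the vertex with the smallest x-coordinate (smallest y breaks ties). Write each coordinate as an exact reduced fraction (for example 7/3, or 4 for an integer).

1. After x ≥ 8: [(8,1) (17,1) (19,5) (20,11) (15,18) (9,20) (8,176/9)]
2. After x ≤ 18: [(8,1) (17,1) (18,3) (18,69/5) (15,18) (9,20) (8,176/9)]
3. After y ≥ 10: [(8,10) (18,10) (18,69/5) (15,18) (9,20) (8,176/9)]
4. After y ≤ 14: [(8,14) (8,10) (18,10) (18,69/5) (125/7,14)]
5. Canonical ring: [(8,10) (18,10) (18,69/5) (125/7,14) (8,14)]

Clipped polygon: [(8,10) (18,10) (18,69/5) (125/7,14) (8,14)]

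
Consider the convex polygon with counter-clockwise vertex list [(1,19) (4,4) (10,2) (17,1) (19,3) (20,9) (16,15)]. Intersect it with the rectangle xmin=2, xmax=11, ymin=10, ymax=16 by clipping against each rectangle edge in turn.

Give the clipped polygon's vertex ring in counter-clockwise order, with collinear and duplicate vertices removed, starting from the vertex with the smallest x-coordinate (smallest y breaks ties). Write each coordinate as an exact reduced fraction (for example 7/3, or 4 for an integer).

1. After x ≥ 2: [(2,281/15) (2,14) (4,4) (10,2) (17,1) (19,3) (20,9) (16,15)]
2. After x ≤ 11: [(11,49/3) (2,281/15) (2,14) (4,4) (10,2) (11,13/7)]
3. After y ≥ 10: [(11,10) (11,49/3) (2,281/15) (2,14) (14/5,10)]
4. After y ≤ 16: [(11,10) (11,16) (2,16) (2,14) (14/5,10)]
5. Canonical ring: [(2,14) (14/5,10) (11,10) (11,16) (2,16)]

Clipped polygon: [(2,14) (14/5,10) (11,10) (11,16) (2,16)]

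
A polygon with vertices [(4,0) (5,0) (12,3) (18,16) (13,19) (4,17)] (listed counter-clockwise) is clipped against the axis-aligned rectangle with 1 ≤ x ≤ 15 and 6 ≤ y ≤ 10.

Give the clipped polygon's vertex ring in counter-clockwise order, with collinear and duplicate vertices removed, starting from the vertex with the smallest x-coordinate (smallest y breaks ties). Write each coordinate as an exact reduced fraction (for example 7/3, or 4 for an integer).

Clipped polygon: [(4,6) (174/13,6) (15,19/2) (15,10) (4,10)]

1. After x ≥ 1: [(4,0) (5,0) (12,3) (18,16) (13,19) (4,17)]
2. After x ≤ 15: [(4,0) (5,0) (12,3) (15,19/2) (15,89/5) (13,19) (4,17)]
3. After y ≥ 6: [(4,6) (174/13,6) (15,19/2) (15,89/5) (13,19) (4,17)]
4. After y ≤ 10: [(4,10) (4,6) (174/13,6) (15,19/2) (15,10)]
5. Canonical ring: [(4,6) (174/13,6) (15,19/2) (15,10) (4,10)]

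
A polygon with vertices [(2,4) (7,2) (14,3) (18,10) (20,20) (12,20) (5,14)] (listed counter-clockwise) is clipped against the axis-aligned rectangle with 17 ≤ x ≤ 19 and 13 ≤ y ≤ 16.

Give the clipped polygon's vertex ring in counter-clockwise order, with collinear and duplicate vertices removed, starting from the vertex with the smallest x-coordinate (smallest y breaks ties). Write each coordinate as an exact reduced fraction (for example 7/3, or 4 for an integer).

Clipped polygon: [(17,13) (93/5,13) (19,15) (19,16) (17,16)]

1. After x ≥ 17: [(17,33/4) (18,10) (20,20) (17,20)]
2. After x ≤ 19: [(17,33/4) (18,10) (19,15) (19,20) (17,20)]
3. After y ≥ 13: [(17,13) (93/5,13) (19,15) (19,20) (17,20)]
4. After y ≤ 16: [(17,16) (17,13) (93/5,13) (19,15) (19,16)]
5. Canonical ring: [(17,13) (93/5,13) (19,15) (19,16) (17,16)]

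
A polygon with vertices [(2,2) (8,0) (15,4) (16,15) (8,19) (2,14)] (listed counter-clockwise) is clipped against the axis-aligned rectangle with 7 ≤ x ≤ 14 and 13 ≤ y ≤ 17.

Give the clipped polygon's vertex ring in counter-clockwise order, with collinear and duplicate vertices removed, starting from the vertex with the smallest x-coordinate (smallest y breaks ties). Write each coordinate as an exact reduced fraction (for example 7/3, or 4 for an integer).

Clipped polygon: [(7,13) (14,13) (14,16) (12,17) (7,17)]

1. After x ≥ 7: [(7,1/3) (8,0) (15,4) (16,15) (8,19) (7,109/6)]
2. After x ≤ 14: [(7,1/3) (8,0) (14,24/7) (14,16) (8,19) (7,109/6)]
3. After y ≥ 13: [(7,13) (14,13) (14,16) (8,19) (7,109/6)]
4. After y ≤ 17: [(7,17) (7,13) (14,13) (14,16) (12,17)]
5. Canonical ring: [(7,13) (14,13) (14,16) (12,17) (7,17)]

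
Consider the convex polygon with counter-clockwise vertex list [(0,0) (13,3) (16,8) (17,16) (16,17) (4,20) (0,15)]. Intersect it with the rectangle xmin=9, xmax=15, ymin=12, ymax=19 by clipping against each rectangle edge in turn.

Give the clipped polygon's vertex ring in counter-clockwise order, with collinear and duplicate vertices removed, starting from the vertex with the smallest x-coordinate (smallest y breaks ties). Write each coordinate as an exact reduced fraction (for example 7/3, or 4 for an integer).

1. After x ≥ 9: [(9,27/13) (13,3) (16,8) (17,16) (16,17) (9,75/4)]
2. After x ≤ 15: [(9,27/13) (13,3) (15,19/3) (15,69/4) (9,75/4)]
3. After y ≥ 12: [(9,12) (15,12) (15,69/4) (9,75/4)]
4. After y ≤ 19: [(9,12) (15,12) (15,69/4) (9,75/4)]
5. Canonical ring: [(9,12) (15,12) (15,69/4) (9,75/4)]

Clipped polygon: [(9,12) (15,12) (15,69/4) (9,75/4)]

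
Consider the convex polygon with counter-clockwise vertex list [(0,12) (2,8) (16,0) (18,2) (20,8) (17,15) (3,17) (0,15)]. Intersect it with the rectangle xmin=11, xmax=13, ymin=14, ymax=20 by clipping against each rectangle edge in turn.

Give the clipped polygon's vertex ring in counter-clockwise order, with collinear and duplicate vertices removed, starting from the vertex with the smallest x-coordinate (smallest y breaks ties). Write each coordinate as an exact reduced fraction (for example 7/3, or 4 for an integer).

1. After x ≥ 11: [(11,20/7) (16,0) (18,2) (20,8) (17,15) (11,111/7)]
2. After x ≤ 13: [(11,20/7) (13,12/7) (13,109/7) (11,111/7)]
3. After y ≥ 14: [(11,14) (13,14) (13,109/7) (11,111/7)]
4. After y ≤ 20: [(11,14) (13,14) (13,109/7) (11,111/7)]
5. Canonical ring: [(11,14) (13,14) (13,109/7) (11,111/7)]

Clipped polygon: [(11,14) (13,14) (13,109/7) (11,111/7)]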